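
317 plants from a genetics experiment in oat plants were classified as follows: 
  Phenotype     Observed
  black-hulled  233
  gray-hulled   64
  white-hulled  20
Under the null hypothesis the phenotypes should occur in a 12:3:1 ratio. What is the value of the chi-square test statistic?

Under the 12:3:1 hypothesis (Σ ratio = 16, N = 317):
  black-hulled: 317 × 12/16 = 237.75
  gray-hulled: 317 × 3/16 = 59.4375
  white-hulled: 317 × 1/16 = 19.8125
χ² = Σ (O − E)² / E
  black-hulled: (233 − 237.75)² / 237.75 = 0.0949
  gray-hulled: (64 − 59.4375)² / 59.4375 = 0.3502
  white-hulled: (20 − 19.8125)² / 19.8125 = 0.0018
χ² = 0.0949 + 0.3502 + 0.0018 = 0.4469 ≈ 0.447

0.447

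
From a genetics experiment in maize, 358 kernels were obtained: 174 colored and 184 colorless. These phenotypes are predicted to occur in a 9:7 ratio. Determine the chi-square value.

Under the 9:7 hypothesis (Σ ratio = 16, N = 358):
  colored: 358 × 9/16 = 201.375
  colorless: 358 × 7/16 = 156.625
χ² = Σ (O − E)² / E
  colored: (174 − 201.375)² / 201.375 = 3.7214
  colorless: (184 − 156.625)² / 156.625 = 4.7846
χ² = 3.7214 + 4.7846 = 8.506

8.506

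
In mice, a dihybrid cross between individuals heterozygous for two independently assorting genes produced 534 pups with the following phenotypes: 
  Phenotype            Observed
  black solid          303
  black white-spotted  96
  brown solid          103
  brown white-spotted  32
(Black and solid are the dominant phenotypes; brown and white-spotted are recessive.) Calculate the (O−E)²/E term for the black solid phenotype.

0.023

A dihybrid F₂ with independent assortment and complete dominance at both loci gives a 9:3:3:1 phenotypic ratio.
Total ratio parts = 16. Expected numbers out of 534:
  black solid: 534 × 9/16 = 300.375
  black white-spotted: 534 × 3/16 = 100.125
  brown solid: 534 × 3/16 = 100.125
  brown white-spotted: 534 × 1/16 = 33.375
Contribution of black solid: (303 − 300.375)² / 300.375 = 0.0229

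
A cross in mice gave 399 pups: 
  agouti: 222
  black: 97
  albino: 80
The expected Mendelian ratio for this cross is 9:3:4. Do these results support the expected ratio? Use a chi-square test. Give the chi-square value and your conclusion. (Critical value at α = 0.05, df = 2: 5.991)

The 9:3:4 ratio has 16 parts, so with N = 399 the expected counts are:
  agouti: 399 × 9/16 = 224.4375
  black: 399 × 3/16 = 74.8125
  albino: 399 × 4/16 = 99.75
χ² = Σ (O − E)² / E
  agouti: (222 − 224.4375)² / 224.4375 = 0.0265
  black: (97 − 74.8125)² / 74.8125 = 6.5803
  albino: (80 − 99.75)² / 99.75 = 3.9104
χ² = 0.0265 + 6.5803 + 3.9104 = 10.5172 ≈ 10.517
Degrees of freedom = 3 − 1 = 2; critical value at α = 0.05 is 5.991.
Since 10.517 > 5.991, we reject the null hypothesis — the data do not fit the 9:3:4 ratio.

10.517; not consistent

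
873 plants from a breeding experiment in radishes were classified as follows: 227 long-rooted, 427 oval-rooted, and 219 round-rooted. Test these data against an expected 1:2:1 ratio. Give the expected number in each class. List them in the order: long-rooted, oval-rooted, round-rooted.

Total ratio parts = 4. Expected numbers out of 873:
  long-rooted: 873 × 1/4 = 218.25
  oval-rooted: 873 × 2/4 = 436.5
  round-rooted: 873 × 1/4 = 218.25

218.25, 436.5, 218.25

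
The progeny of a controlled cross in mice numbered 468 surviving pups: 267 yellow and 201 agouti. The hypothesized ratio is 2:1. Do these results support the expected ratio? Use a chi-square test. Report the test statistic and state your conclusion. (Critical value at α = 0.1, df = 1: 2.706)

Under the 2:1 hypothesis (Σ ratio = 3, N = 468):
  yellow: 468 × 2/3 = 312
  agouti: 468 × 1/3 = 156
χ² = Σ (O − E)² / E
  yellow: (267 − 312)² / 312 = 6.4904
  agouti: (201 − 156)² / 156 = 12.9808
χ² = 6.4904 + 12.9808 = 19.4712 ≈ 19.471
Degrees of freedom = 2 − 1 = 1; critical value at α = 0.1 is 2.706.
Since 19.471 > 2.706, we reject the null hypothesis — the data do not fit the 2:1 ratio.

19.471; not consistent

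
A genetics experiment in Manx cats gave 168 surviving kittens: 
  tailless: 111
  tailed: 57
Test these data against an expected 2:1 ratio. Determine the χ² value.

Expected counts for N = 168 under a 2:1 ratio (total parts = 3):
  tailless: 168 × 2/3 = 112
  tailed: 168 × 1/3 = 56
χ² = Σ (O − E)² / E
  tailless: (111 − 112)² / 112 = 0.0089
  tailed: (57 − 56)² / 56 = 0.0179
χ² = 0.0089 + 0.0179 = 0.0268 ≈ 0.027

0.027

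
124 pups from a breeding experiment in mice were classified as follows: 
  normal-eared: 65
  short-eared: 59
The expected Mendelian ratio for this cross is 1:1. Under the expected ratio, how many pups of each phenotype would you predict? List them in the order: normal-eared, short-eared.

Under the 1:1 hypothesis (Σ ratio = 2, N = 124):
  normal-eared: 124 × 1/2 = 62
  short-eared: 124 × 1/2 = 62

62, 62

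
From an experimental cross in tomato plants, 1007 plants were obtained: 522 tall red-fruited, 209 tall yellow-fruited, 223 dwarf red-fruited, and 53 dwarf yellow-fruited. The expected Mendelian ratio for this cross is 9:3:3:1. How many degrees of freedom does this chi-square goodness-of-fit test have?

A goodness-of-fit test with 4 phenotype classes has df = 4 − 1 = 3.

3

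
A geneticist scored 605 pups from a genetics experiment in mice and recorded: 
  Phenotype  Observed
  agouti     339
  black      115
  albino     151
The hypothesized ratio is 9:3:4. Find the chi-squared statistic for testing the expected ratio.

0.027

Under the 9:3:4 hypothesis (Σ ratio = 16, N = 605):
  agouti: 605 × 9/16 = 340.3125
  black: 605 × 3/16 = 113.4375
  albino: 605 × 4/16 = 151.25
χ² = Σ (O − E)² / E
  agouti: (339 − 340.3125)² / 340.3125 = 0.0051
  black: (115 − 113.4375)² / 113.4375 = 0.0215
  albino: (151 − 151.25)² / 151.25 = 0.0004
χ² = 0.0051 + 0.0215 + 0.0004 = 0.027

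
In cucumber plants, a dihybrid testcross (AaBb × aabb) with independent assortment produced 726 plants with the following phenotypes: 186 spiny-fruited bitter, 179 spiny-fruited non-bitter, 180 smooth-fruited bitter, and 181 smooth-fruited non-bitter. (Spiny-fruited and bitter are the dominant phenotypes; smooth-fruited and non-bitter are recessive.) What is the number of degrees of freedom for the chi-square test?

A dihybrid testcross with independent assortment gives a 1:1:1:1 ratio.
A goodness-of-fit test with 4 phenotype classes has df = 4 − 1 = 3.

3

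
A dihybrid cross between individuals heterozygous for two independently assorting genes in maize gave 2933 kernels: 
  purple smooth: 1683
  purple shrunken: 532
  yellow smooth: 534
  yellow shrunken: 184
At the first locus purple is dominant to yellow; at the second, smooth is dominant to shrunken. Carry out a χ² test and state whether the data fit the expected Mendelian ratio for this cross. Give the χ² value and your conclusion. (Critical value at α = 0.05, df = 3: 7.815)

1.717; consistent

A dihybrid F₂ with independent assortment and complete dominance at both loci gives a 9:3:3:1 phenotypic ratio.
Total ratio parts = 16. Expected numbers out of 2933:
  purple smooth: 2933 × 9/16 = 1649.8125
  purple shrunken: 2933 × 3/16 = 549.9375
  yellow smooth: 2933 × 3/16 = 549.9375
  yellow shrunken: 2933 × 1/16 = 183.3125
χ² = Σ (O − E)² / E
  purple smooth: (1683 − 1649.8125)² / 1649.8125 = 0.6676
  purple shrunken: (532 − 549.9375)² / 549.9375 = 0.5851
  yellow smooth: (534 − 549.9375)² / 549.9375 = 0.4619
  yellow shrunken: (184 − 183.3125)² / 183.3125 = 0.0026
χ² = 0.6676 + 0.5851 + 0.4619 + 0.0026 = 1.7172 ≈ 1.717
Degrees of freedom = 4 − 1 = 3; critical value at α = 0.05 is 7.815.
Since 1.717 < 7.815, we fail to reject the null hypothesis — the data are consistent with the 9:3:3:1 ratio.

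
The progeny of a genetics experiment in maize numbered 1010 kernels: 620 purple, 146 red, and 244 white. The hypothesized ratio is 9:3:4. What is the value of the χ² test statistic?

Under the 9:3:4 hypothesis (Σ ratio = 16, N = 1010):
  purple: 1010 × 9/16 = 568.125
  red: 1010 × 3/16 = 189.375
  white: 1010 × 4/16 = 252.5
χ² = Σ (O − E)² / E
  purple: (620 − 568.125)² / 568.125 = 4.7367
  red: (146 − 189.375)² / 189.375 = 9.9347
  white: (244 − 252.5)² / 252.5 = 0.2861
χ² = 4.7367 + 9.9347 + 0.2861 = 14.9575 ≈ 14.958

14.958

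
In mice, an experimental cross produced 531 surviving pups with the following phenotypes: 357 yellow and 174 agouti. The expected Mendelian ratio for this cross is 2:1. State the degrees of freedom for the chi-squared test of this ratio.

A goodness-of-fit test with 2 phenotype classes has df = 2 − 1 = 1.

1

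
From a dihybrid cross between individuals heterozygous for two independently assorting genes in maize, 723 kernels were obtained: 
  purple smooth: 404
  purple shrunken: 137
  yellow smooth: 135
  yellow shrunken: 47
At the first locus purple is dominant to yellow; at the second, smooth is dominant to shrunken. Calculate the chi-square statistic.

0.108

A dihybrid F₂ with independent assortment and complete dominance at both loci gives a 9:3:3:1 phenotypic ratio.
Total ratio parts = 16. Expected numbers out of 723:
  purple smooth: 723 × 9/16 = 406.6875
  purple shrunken: 723 × 3/16 = 135.5625
  yellow smooth: 723 × 3/16 = 135.5625
  yellow shrunken: 723 × 1/16 = 45.1875
χ² = Σ (O − E)² / E
  purple smooth: (404 − 406.6875)² / 406.6875 = 0.0178
  purple shrunken: (137 − 135.5625)² / 135.5625 = 0.0152
  yellow smooth: (135 − 135.5625)² / 135.5625 = 0.0023
  yellow shrunken: (47 − 45.1875)² / 45.1875 = 0.0727
χ² = 0.0178 + 0.0152 + 0.0023 + 0.0727 = 0.108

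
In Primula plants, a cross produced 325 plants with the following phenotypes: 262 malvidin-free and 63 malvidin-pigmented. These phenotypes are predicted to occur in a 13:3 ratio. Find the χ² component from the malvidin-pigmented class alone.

Expected counts for N = 325 under a 13:3 ratio (total parts = 16):
  malvidin-free: 325 × 13/16 = 264.0625
  malvidin-pigmented: 325 × 3/16 = 60.9375
Contribution of malvidin-pigmented: (63 − 60.9375)² / 60.9375 = 0.0698

0.070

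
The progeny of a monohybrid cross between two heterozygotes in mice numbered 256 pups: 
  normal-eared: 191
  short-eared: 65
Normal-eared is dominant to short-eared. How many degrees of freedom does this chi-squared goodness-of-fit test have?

For a monohybrid cross between heterozygotes with complete dominance, the expected phenotypic ratio is 3:1.
A goodness-of-fit test with 2 phenotype classes has df = 2 − 1 = 1.

1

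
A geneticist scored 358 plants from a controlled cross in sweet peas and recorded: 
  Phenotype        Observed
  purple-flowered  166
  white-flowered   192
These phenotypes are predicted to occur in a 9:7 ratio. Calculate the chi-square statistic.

14.204

Expected counts for N = 358 under a 9:7 ratio (total parts = 16):
  purple-flowered: 358 × 9/16 = 201.375
  white-flowered: 358 × 7/16 = 156.625
χ² = Σ (O − E)² / E
  purple-flowered: (166 − 201.375)² / 201.375 = 6.2142
  white-flowered: (192 − 156.625)² / 156.625 = 7.9897
χ² = 6.2142 + 7.9897 = 14.2039 ≈ 14.204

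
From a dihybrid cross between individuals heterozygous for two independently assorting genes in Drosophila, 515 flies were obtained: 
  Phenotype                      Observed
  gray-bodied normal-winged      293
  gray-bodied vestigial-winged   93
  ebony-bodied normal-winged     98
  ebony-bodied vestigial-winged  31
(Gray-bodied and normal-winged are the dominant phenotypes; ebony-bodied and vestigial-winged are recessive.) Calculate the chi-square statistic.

A dihybrid F₂ with independent assortment and complete dominance at both loci gives a 9:3:3:1 phenotypic ratio.
Expected counts for N = 515 under a 9:3:3:1 ratio (total parts = 16):
  gray-bodied normal-winged: 515 × 9/16 = 289.6875
  gray-bodied vestigial-winged: 515 × 3/16 = 96.5625
  ebony-bodied normal-winged: 515 × 3/16 = 96.5625
  ebony-bodied vestigial-winged: 515 × 1/16 = 32.1875
χ² = Σ (O − E)² / E
  gray-bodied normal-winged: (293 − 289.6875)² / 289.6875 = 0.0379
  gray-bodied vestigial-winged: (93 − 96.5625)² / 96.5625 = 0.1314
  ebony-bodied normal-winged: (98 − 96.5625)² / 96.5625 = 0.0214
  ebony-bodied vestigial-winged: (31 − 32.1875)² / 32.1875 = 0.0438
χ² = 0.0379 + 0.1314 + 0.0214 + 0.0438 = 0.2345 ≈ 0.235

0.235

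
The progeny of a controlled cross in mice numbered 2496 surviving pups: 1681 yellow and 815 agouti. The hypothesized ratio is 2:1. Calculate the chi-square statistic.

0.521

Expected counts for N = 2496 under a 2:1 ratio (total parts = 3):
  yellow: 2496 × 2/3 = 1664
  agouti: 2496 × 1/3 = 832
χ² = Σ (O − E)² / E
  yellow: (1681 − 1664)² / 1664 = 0.1737
  agouti: (815 − 832)² / 832 = 0.3474
χ² = 0.1737 + 0.3474 = 0.5211 ≈ 0.521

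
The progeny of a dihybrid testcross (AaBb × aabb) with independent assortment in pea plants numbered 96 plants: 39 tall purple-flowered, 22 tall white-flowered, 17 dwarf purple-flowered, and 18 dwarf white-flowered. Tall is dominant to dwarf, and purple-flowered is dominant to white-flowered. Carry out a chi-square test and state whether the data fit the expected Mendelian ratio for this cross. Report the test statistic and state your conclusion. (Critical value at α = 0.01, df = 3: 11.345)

13.083; not consistent

A dihybrid testcross with independent assortment gives a 1:1:1:1 ratio.
Under the 1:1:1:1 hypothesis (Σ ratio = 4, N = 96):
  tall purple-flowered: 96 × 1/4 = 24
  tall white-flowered: 96 × 1/4 = 24
  dwarf purple-flowered: 96 × 1/4 = 24
  dwarf white-flowered: 96 × 1/4 = 24
χ² = Σ (O − E)² / E
  tall purple-flowered: (39 − 24)² / 24 = 9.3750
  tall white-flowered: (22 − 24)² / 24 = 0.1667
  dwarf purple-flowered: (17 − 24)² / 24 = 2.0417
  dwarf white-flowered: (18 − 24)² / 24 = 1.5000
χ² = 9.3750 + 0.1667 + 2.0417 + 1.5000 = 13.0834 ≈ 13.083
Degrees of freedom = 4 − 1 = 3; critical value at α = 0.01 is 11.345.
Since 13.083 > 11.345, we reject the null hypothesis — the data do not fit the 1:1:1:1 ratio.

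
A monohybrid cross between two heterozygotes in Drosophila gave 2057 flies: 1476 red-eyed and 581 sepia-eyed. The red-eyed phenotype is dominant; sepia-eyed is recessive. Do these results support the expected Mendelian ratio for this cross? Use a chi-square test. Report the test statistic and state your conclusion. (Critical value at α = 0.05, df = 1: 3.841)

For a monohybrid cross between heterozygotes with complete dominance, the expected phenotypic ratio is 3:1.
Under the 3:1 hypothesis (Σ ratio = 4, N = 2057):
  red-eyed: 2057 × 3/4 = 1542.75
  sepia-eyed: 2057 × 1/4 = 514.25
χ² = Σ (O − E)² / E
  red-eyed: (1476 − 1542.75)² / 1542.75 = 2.8881
  sepia-eyed: (581 − 514.25)² / 514.25 = 8.6642
χ² = 2.8881 + 8.6642 = 11.5523 ≈ 11.552
Degrees of freedom = 2 − 1 = 1; critical value at α = 0.05 is 3.841.
Since 11.552 > 3.841, we reject the null hypothesis — the data do not fit the 3:1 ratio.

11.552; not consistent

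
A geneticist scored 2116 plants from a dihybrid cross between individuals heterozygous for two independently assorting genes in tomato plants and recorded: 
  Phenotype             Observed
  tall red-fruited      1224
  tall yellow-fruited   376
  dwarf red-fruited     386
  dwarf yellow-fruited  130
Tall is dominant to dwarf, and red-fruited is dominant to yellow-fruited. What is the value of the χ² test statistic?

2.372

A dihybrid F₂ with independent assortment and complete dominance at both loci gives a 9:3:3:1 phenotypic ratio.
The 9:3:3:1 ratio has 16 parts, so with N = 2116 the expected counts are:
  tall red-fruited: 2116 × 9/16 = 1190.25
  tall yellow-fruited: 2116 × 3/16 = 396.75
  dwarf red-fruited: 2116 × 3/16 = 396.75
  dwarf yellow-fruited: 2116 × 1/16 = 132.25
χ² = Σ (O − E)² / E
  tall red-fruited: (1224 − 1190.25)² / 1190.25 = 0.9570
  tall yellow-fruited: (376 − 396.75)² / 396.75 = 1.0852
  dwarf red-fruited: (386 − 396.75)² / 396.75 = 0.2913
  dwarf yellow-fruited: (130 − 132.25)² / 132.25 = 0.0383
χ² = 0.9570 + 1.0852 + 0.2913 + 0.0383 = 2.3718 ≈ 2.372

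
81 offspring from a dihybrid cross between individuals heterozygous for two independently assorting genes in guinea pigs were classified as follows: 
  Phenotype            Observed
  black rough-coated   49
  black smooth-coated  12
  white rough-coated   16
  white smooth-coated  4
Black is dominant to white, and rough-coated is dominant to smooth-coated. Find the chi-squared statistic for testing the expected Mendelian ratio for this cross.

1.195

A dihybrid F₂ with independent assortment and complete dominance at both loci gives a 9:3:3:1 phenotypic ratio.
The 9:3:3:1 ratio has 16 parts, so with N = 81 the expected counts are:
  black rough-coated: 81 × 9/16 = 45.5625
  black smooth-coated: 81 × 3/16 = 15.1875
  white rough-coated: 81 × 3/16 = 15.1875
  white smooth-coated: 81 × 1/16 = 5.0625
χ² = Σ (O − E)² / E
  black rough-coated: (49 − 45.5625)² / 45.5625 = 0.2593
  black smooth-coated: (12 − 15.1875)² / 15.1875 = 0.6690
  white rough-coated: (16 − 15.1875)² / 15.1875 = 0.0435
  white smooth-coated: (4 − 5.0625)² / 5.0625 = 0.2230
χ² = 0.2593 + 0.6690 + 0.0435 + 0.2230 = 1.1948 ≈ 1.195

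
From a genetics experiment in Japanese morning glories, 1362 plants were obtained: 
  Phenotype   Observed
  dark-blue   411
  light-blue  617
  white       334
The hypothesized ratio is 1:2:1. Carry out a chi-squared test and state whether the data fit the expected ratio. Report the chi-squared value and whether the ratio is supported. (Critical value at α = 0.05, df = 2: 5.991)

20.736; not consistent

The 1:2:1 ratio has 4 parts, so with N = 1362 the expected counts are:
  dark-blue: 1362 × 1/4 = 340.5
  light-blue: 1362 × 2/4 = 681
  white: 1362 × 1/4 = 340.5
χ² = Σ (O − E)² / E
  dark-blue: (411 − 340.5)² / 340.5 = 14.5969
  light-blue: (617 − 681)² / 681 = 6.0147
  white: (334 − 340.5)² / 340.5 = 0.1241
χ² = 14.5969 + 6.0147 + 0.1241 = 20.7357 ≈ 20.736
Degrees of freedom = 3 − 1 = 2; critical value at α = 0.05 is 5.991.
Since 20.736 > 5.991, we reject the null hypothesis — the data do not fit the 1:2:1 ratio.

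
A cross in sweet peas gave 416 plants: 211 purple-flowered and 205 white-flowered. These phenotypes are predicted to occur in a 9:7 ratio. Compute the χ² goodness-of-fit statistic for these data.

Total ratio parts = 16. Expected numbers out of 416:
  purple-flowered: 416 × 9/16 = 234
  white-flowered: 416 × 7/16 = 182
χ² = Σ (O − E)² / E
  purple-flowered: (211 − 234)² / 234 = 2.2607
  white-flowered: (205 − 182)² / 182 = 2.9066
χ² = 2.2607 + 2.9066 = 5.1673 ≈ 5.167

5.167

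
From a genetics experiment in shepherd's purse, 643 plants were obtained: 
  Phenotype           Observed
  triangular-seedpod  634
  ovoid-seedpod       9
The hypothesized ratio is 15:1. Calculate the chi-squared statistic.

25.817

The 15:1 ratio has 16 parts, so with N = 643 the expected counts are:
  triangular-seedpod: 643 × 15/16 = 602.8125
  ovoid-seedpod: 643 × 1/16 = 40.1875
χ² = Σ (O − E)² / E
  triangular-seedpod: (634 − 602.8125)² / 602.8125 = 1.6135
  ovoid-seedpod: (9 − 40.1875)² / 40.1875 = 24.2031
χ² = 1.6135 + 24.2031 = 25.8166 ≈ 25.817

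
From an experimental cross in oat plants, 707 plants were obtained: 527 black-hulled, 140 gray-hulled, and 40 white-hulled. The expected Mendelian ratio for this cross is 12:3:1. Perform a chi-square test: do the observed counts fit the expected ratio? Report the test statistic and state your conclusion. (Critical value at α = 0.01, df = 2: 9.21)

0.834; consistent

The 12:3:1 ratio has 16 parts, so with N = 707 the expected counts are:
  black-hulled: 707 × 12/16 = 530.25
  gray-hulled: 707 × 3/16 = 132.5625
  white-hulled: 707 × 1/16 = 44.1875
χ² = Σ (O − E)² / E
  black-hulled: (527 − 530.25)² / 530.25 = 0.0199
  gray-hulled: (140 − 132.5625)² / 132.5625 = 0.4173
  white-hulled: (40 − 44.1875)² / 44.1875 = 0.3968
χ² = 0.0199 + 0.4173 + 0.3968 = 0.834
Degrees of freedom = 3 − 1 = 2; critical value at α = 0.01 is 9.21.
Since 0.834 < 9.21, we fail to reject the null hypothesis — the data are consistent with the 12:3:1 ratio.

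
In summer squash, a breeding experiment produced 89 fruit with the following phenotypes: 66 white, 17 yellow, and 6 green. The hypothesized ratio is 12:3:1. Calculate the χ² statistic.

0.049

Expected counts for N = 89 under a 12:3:1 ratio (total parts = 16):
  white: 89 × 12/16 = 66.75
  yellow: 89 × 3/16 = 16.6875
  green: 89 × 1/16 = 5.5625
χ² = Σ (O − E)² / E
  white: (66 − 66.75)² / 66.75 = 0.0084
  yellow: (17 − 16.6875)² / 16.6875 = 0.0059
  green: (6 − 5.5625)² / 5.5625 = 0.0344
χ² = 0.0084 + 0.0059 + 0.0344 = 0.0487 ≈ 0.049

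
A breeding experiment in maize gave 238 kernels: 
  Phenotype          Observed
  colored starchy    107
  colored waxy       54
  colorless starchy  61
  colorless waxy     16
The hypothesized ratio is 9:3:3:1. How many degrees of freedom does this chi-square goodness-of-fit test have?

A goodness-of-fit test with 4 phenotype classes has df = 4 − 1 = 3.

3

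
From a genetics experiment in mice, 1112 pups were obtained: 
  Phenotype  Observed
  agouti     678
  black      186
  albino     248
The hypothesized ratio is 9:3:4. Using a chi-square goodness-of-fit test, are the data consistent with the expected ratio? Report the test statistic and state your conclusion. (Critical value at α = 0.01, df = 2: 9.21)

10.072; not consistent

Under the 9:3:4 hypothesis (Σ ratio = 16, N = 1112):
  agouti: 1112 × 9/16 = 625.5
  black: 1112 × 3/16 = 208.5
  albino: 1112 × 4/16 = 278
χ² = Σ (O − E)² / E
  agouti: (678 − 625.5)² / 625.5 = 4.4065
  black: (186 − 208.5)² / 208.5 = 2.4281
  albino: (248 − 278)² / 278 = 3.2374
χ² = 4.4065 + 2.4281 + 3.2374 = 10.072
Degrees of freedom = 3 − 1 = 2; critical value at α = 0.01 is 9.21.
Since 10.072 > 9.21, we reject the null hypothesis — the data do not fit the 9:3:4 ratio.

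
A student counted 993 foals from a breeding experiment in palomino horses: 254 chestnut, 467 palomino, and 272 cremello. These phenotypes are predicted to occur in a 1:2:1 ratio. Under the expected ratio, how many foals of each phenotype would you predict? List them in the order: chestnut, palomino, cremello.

Expected counts for N = 993 under a 1:2:1 ratio (total parts = 4):
  chestnut: 993 × 1/4 = 248.25
  palomino: 993 × 2/4 = 496.5
  cremello: 993 × 1/4 = 248.25

248.25, 496.5, 248.25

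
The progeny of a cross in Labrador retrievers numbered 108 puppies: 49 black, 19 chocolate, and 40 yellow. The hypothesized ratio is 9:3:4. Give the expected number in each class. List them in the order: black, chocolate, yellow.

60.75, 20.25, 27

Expected counts for N = 108 under a 9:3:4 ratio (total parts = 16):
  black: 108 × 9/16 = 60.75
  chocolate: 108 × 3/16 = 20.25
  yellow: 108 × 4/16 = 27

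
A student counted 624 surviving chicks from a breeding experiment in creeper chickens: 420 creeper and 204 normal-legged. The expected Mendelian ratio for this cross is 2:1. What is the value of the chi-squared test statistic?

0.115

Under the 2:1 hypothesis (Σ ratio = 3, N = 624):
  creeper: 624 × 2/3 = 416
  normal-legged: 624 × 1/3 = 208
χ² = Σ (O − E)² / E
  creeper: (420 − 416)² / 416 = 0.0385
  normal-legged: (204 − 208)² / 208 = 0.0769
χ² = 0.0385 + 0.0769 = 0.1154 ≈ 0.115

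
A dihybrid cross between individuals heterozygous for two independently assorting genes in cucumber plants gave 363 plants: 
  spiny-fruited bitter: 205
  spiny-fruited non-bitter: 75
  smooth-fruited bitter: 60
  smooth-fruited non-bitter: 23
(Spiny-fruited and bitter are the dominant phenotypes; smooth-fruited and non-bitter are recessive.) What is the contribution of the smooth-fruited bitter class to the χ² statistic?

A dihybrid F₂ with independent assortment and complete dominance at both loci gives a 9:3:3:1 phenotypic ratio.
Total ratio parts = 16. Expected numbers out of 363:
  spiny-fruited bitter: 363 × 9/16 = 204.1875
  spiny-fruited non-bitter: 363 × 3/16 = 68.0625
  smooth-fruited bitter: 363 × 3/16 = 68.0625
  smooth-fruited non-bitter: 363 × 1/16 = 22.6875
Contribution of smooth-fruited bitter: (60 − 68.0625)² / 68.0625 = 0.9551

0.955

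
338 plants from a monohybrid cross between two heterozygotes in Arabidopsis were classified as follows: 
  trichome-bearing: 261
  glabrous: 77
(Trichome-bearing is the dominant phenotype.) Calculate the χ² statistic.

0.888

For a monohybrid cross between heterozygotes with complete dominance, the expected phenotypic ratio is 3:1.
The 3:1 ratio has 4 parts, so with N = 338 the expected counts are:
  trichome-bearing: 338 × 3/4 = 253.5
  glabrous: 338 × 1/4 = 84.5
χ² = Σ (O − E)² / E
  trichome-bearing: (261 − 253.5)² / 253.5 = 0.2219
  glabrous: (77 − 84.5)² / 84.5 = 0.6657
χ² = 0.2219 + 0.6657 = 0.8876 ≈ 0.888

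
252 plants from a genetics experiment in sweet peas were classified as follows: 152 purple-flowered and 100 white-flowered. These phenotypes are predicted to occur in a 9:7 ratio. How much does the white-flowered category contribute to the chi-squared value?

0.953

Expected counts for N = 252 under a 9:7 ratio (total parts = 16):
  purple-flowered: 252 × 9/16 = 141.75
  white-flowered: 252 × 7/16 = 110.25
Contribution of white-flowered: (100 − 110.25)² / 110.25 = 0.9529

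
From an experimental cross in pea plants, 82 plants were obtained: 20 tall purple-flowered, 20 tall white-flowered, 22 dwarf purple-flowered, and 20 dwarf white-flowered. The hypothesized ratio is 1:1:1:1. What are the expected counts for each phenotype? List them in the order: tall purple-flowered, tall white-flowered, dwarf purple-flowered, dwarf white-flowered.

20.5, 20.5, 20.5, 20.5

Total ratio parts = 4. Expected numbers out of 82:
  tall purple-flowered: 82 × 1/4 = 20.5
  tall white-flowered: 82 × 1/4 = 20.5
  dwarf purple-flowered: 82 × 1/4 = 20.5
  dwarf white-flowered: 82 × 1/4 = 20.5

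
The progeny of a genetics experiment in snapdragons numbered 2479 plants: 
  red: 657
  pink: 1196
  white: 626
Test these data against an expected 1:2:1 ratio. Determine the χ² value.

3.829

Total ratio parts = 4. Expected numbers out of 2479:
  red: 2479 × 1/4 = 619.75
  pink: 2479 × 2/4 = 1239.5
  white: 2479 × 1/4 = 619.75
χ² = Σ (O − E)² / E
  red: (657 − 619.75)² / 619.75 = 2.2389
  pink: (1196 − 1239.5)² / 1239.5 = 1.5266
  white: (626 − 619.75)² / 619.75 = 0.0630
χ² = 2.2389 + 1.5266 + 0.0630 = 3.8285 ≈ 3.829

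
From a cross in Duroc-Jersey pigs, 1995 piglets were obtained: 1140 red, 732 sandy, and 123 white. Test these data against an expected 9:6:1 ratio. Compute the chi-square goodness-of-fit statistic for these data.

Expected counts for N = 1995 under a 9:6:1 ratio (total parts = 16):
  red: 1995 × 9/16 = 1122.1875
  sandy: 1995 × 6/16 = 748.125
  white: 1995 × 1/16 = 124.6875
χ² = Σ (O − E)² / E
  red: (1140 − 1122.1875)² / 1122.1875 = 0.2827
  sandy: (732 − 748.125)² / 748.125 = 0.3476
  white: (123 − 124.6875)² / 124.6875 = 0.0228
χ² = 0.2827 + 0.3476 + 0.0228 = 0.6531 ≈ 0.653

0.653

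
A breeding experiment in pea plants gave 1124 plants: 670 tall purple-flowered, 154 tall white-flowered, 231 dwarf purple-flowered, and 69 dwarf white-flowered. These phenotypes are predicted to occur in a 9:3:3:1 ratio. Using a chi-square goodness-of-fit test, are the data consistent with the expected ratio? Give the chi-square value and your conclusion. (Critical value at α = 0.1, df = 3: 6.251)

Under the 9:3:3:1 hypothesis (Σ ratio = 16, N = 1124):
  tall purple-flowered: 1124 × 9/16 = 632.25
  tall white-flowered: 1124 × 3/16 = 210.75
  dwarf purple-flowered: 1124 × 3/16 = 210.75
  dwarf white-flowered: 1124 × 1/16 = 70.25
χ² = Σ (O − E)² / E
  tall purple-flowered: (670 − 632.25)² / 632.25 = 2.2540
  tall white-flowered: (154 − 210.75)² / 210.75 = 15.2814
  dwarf purple-flowered: (231 − 210.75)² / 210.75 = 1.9457
  dwarf white-flowered: (69 − 70.25)² / 70.25 = 0.0222
χ² = 2.2540 + 15.2814 + 1.9457 + 0.0222 = 19.5033 ≈ 19.503
Degrees of freedom = 4 − 1 = 3; critical value at α = 0.1 is 6.251.
Since 19.503 > 6.251, we reject the null hypothesis — the data do not fit the 9:3:3:1 ratio.

19.503; not consistent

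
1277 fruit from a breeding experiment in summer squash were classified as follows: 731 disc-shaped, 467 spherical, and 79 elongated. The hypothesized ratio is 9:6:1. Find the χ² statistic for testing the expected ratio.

0.527

Under the 9:6:1 hypothesis (Σ ratio = 16, N = 1277):
  disc-shaped: 1277 × 9/16 = 718.3125
  spherical: 1277 × 6/16 = 478.875
  elongated: 1277 × 1/16 = 79.8125
χ² = Σ (O − E)² / E
  disc-shaped: (731 − 718.3125)² / 718.3125 = 0.2241
  spherical: (467 − 478.875)² / 478.875 = 0.2945
  elongated: (79 − 79.8125)² / 79.8125 = 0.0083
χ² = 0.2241 + 0.2945 + 0.0083 = 0.5269 ≈ 0.527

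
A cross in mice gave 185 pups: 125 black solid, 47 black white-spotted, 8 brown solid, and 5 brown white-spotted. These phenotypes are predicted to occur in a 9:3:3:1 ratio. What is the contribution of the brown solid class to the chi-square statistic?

Expected counts for N = 185 under a 9:3:3:1 ratio (total parts = 16):
  black solid: 185 × 9/16 = 104.0625
  black white-spotted: 185 × 3/16 = 34.6875
  brown solid: 185 × 3/16 = 34.6875
  brown white-spotted: 185 × 1/16 = 11.5625
Contribution of brown solid: (8 − 34.6875)² / 34.6875 = 20.5325

20.533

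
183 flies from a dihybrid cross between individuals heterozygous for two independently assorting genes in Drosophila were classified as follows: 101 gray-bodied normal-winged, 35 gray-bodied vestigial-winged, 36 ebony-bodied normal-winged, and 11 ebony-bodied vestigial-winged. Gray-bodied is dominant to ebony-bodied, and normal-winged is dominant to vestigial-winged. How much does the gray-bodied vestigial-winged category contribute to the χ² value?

A dihybrid F₂ with independent assortment and complete dominance at both loci gives a 9:3:3:1 phenotypic ratio.
Under the 9:3:3:1 hypothesis (Σ ratio = 16, N = 183):
  gray-bodied normal-winged: 183 × 9/16 = 102.9375
  gray-bodied vestigial-winged: 183 × 3/16 = 34.3125
  ebony-bodied normal-winged: 183 × 3/16 = 34.3125
  ebony-bodied vestigial-winged: 183 × 1/16 = 11.4375
Contribution of gray-bodied vestigial-winged: (35 − 34.3125)² / 34.3125 = 0.0138

0.014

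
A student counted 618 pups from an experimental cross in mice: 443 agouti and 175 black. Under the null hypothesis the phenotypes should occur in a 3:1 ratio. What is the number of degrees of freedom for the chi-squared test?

A goodness-of-fit test with 2 phenotype classes has df = 2 − 1 = 1.

1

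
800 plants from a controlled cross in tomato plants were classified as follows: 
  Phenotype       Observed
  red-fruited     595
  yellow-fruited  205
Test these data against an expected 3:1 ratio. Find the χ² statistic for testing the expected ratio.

0.167

The 3:1 ratio has 4 parts, so with N = 800 the expected counts are:
  red-fruited: 800 × 3/4 = 600
  yellow-fruited: 800 × 1/4 = 200
χ² = Σ (O − E)² / E
  red-fruited: (595 − 600)² / 600 = 0.0417
  yellow-fruited: (205 − 200)² / 200 = 0.1250
χ² = 0.0417 + 0.1250 = 0.1667 ≈ 0.167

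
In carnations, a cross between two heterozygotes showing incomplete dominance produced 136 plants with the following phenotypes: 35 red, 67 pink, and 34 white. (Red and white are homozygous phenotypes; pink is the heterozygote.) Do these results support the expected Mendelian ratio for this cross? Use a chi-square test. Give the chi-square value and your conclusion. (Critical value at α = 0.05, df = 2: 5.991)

0.044; consistent

With incomplete dominance, a heterozygote × heterozygote cross gives a 1:2:1 phenotypic ratio.
Total ratio parts = 4. Expected numbers out of 136:
  red: 136 × 1/4 = 34
  pink: 136 × 2/4 = 68
  white: 136 × 1/4 = 34
χ² = Σ (O − E)² / E
  red: (35 − 34)² / 34 = 0.0294
  pink: (67 − 68)² / 68 = 0.0147
  white: (34 − 34)² / 34 = 0.0000
χ² = 0.0294 + 0.0147 + 0.0000 = 0.0441 ≈ 0.044
Degrees of freedom = 3 − 1 = 2; critical value at α = 0.05 is 5.991.
Since 0.044 < 5.991, we fail to reject the null hypothesis — the data are consistent with the 1:2:1 ratio.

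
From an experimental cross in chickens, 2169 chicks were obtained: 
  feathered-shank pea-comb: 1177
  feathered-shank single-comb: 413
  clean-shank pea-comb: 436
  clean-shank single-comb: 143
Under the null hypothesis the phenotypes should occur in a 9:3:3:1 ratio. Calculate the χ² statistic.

4.139

Total ratio parts = 16. Expected numbers out of 2169:
  feathered-shank pea-comb: 2169 × 9/16 = 1220.0625
  feathered-shank single-comb: 2169 × 3/16 = 406.6875
  clean-shank pea-comb: 2169 × 3/16 = 406.6875
  clean-shank single-comb: 2169 × 1/16 = 135.5625
χ² = Σ (O − E)² / E
  feathered-shank pea-comb: (1177 − 1220.0625)² / 1220.0625 = 1.5199
  feathered-shank single-comb: (413 − 406.6875)² / 406.6875 = 0.0980
  clean-shank pea-comb: (436 − 406.6875)² / 406.6875 = 2.1127
  clean-shank single-comb: (143 − 135.5625)² / 135.5625 = 0.4081
χ² = 1.5199 + 0.0980 + 2.1127 + 0.4081 = 4.1387 ≈ 4.139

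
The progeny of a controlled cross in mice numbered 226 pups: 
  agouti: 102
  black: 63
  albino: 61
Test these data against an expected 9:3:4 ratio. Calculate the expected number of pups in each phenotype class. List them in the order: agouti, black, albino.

127.125, 42.375, 56.5

Total ratio parts = 16. Expected numbers out of 226:
  agouti: 226 × 9/16 = 127.125
  black: 226 × 3/16 = 42.375
  albino: 226 × 4/16 = 56.5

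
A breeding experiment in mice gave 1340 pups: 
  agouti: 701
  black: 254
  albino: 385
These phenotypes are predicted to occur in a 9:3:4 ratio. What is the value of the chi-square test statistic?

11.184

Expected counts for N = 1340 under a 9:3:4 ratio (total parts = 16):
  agouti: 1340 × 9/16 = 753.75
  black: 1340 × 3/16 = 251.25
  albino: 1340 × 4/16 = 335
χ² = Σ (O − E)² / E
  agouti: (701 − 753.75)² / 753.75 = 3.6916
  black: (254 − 251.25)² / 251.25 = 0.0301
  albino: (385 − 335)² / 335 = 7.4627
χ² = 3.6916 + 0.0301 + 7.4627 = 11.1844 ≈ 11.184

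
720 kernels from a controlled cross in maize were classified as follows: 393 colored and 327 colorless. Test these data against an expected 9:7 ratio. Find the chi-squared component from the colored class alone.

0.356

The 9:7 ratio has 16 parts, so with N = 720 the expected counts are:
  colored: 720 × 9/16 = 405
  colorless: 720 × 7/16 = 315
Contribution of colored: (393 − 405)² / 405 = 0.3556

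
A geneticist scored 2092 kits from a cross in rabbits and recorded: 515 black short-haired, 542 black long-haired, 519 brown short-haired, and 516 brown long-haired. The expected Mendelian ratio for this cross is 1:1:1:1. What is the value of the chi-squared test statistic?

Total ratio parts = 4. Expected numbers out of 2092:
  black short-haired: 2092 × 1/4 = 523
  black long-haired: 2092 × 1/4 = 523
  brown short-haired: 2092 × 1/4 = 523
  brown long-haired: 2092 × 1/4 = 523
χ² = Σ (O − E)² / E
  black short-haired: (515 − 523)² / 523 = 0.1224
  black long-haired: (542 − 523)² / 523 = 0.6902
  brown short-haired: (519 − 523)² / 523 = 0.0306
  brown long-haired: (516 − 523)² / 523 = 0.0937
χ² = 0.1224 + 0.6902 + 0.0306 + 0.0937 = 0.9369 ≈ 0.937

0.937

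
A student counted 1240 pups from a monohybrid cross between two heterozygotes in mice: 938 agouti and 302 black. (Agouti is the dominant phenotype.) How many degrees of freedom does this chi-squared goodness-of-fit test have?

For a monohybrid cross between heterozygotes with complete dominance, the expected phenotypic ratio is 3:1.
A goodness-of-fit test with 2 phenotype classes has df = 2 − 1 = 1.

1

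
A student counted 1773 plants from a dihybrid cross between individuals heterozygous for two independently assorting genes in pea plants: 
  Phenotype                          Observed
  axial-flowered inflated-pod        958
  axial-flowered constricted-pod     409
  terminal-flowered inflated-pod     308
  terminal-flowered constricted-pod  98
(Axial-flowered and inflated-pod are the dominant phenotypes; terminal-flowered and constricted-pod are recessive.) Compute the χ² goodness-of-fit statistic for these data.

22.460

A dihybrid F₂ with independent assortment and complete dominance at both loci gives a 9:3:3:1 phenotypic ratio.
The 9:3:3:1 ratio has 16 parts, so with N = 1773 the expected counts are:
  axial-flowered inflated-pod: 1773 × 9/16 = 997.3125
  axial-flowered constricted-pod: 1773 × 3/16 = 332.4375
  terminal-flowered inflated-pod: 1773 × 3/16 = 332.4375
  terminal-flowered constricted-pod: 1773 × 1/16 = 110.8125
χ² = Σ (O − E)² / E
  axial-flowered inflated-pod: (958 − 997.3125)² / 997.3125 = 1.5496
  axial-flowered constricted-pod: (409 − 332.4375)² / 332.4375 = 17.6328
  terminal-flowered inflated-pod: (308 − 332.4375)² / 332.4375 = 1.7964
  terminal-flowered constricted-pod: (98 − 110.8125)² / 110.8125 = 1.4814
χ² = 1.5496 + 17.6328 + 1.7964 + 1.4814 = 22.4602 ≈ 22.460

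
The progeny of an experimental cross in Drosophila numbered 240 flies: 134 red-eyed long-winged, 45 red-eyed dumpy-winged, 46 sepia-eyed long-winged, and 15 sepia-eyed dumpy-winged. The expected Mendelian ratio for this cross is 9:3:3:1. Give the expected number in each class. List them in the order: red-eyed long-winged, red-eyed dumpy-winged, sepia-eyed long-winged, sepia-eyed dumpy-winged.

Under the 9:3:3:1 hypothesis (Σ ratio = 16, N = 240):
  red-eyed long-winged: 240 × 9/16 = 135
  red-eyed dumpy-winged: 240 × 3/16 = 45
  sepia-eyed long-winged: 240 × 3/16 = 45
  sepia-eyed dumpy-winged: 240 × 1/16 = 15

135, 45, 45, 15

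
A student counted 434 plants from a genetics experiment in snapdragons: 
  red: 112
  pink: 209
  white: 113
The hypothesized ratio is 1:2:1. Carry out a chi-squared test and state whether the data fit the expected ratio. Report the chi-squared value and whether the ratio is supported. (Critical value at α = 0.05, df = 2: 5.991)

Expected counts for N = 434 under a 1:2:1 ratio (total parts = 4):
  red: 434 × 1/4 = 108.5
  pink: 434 × 2/4 = 217
  white: 434 × 1/4 = 108.5
χ² = Σ (O − E)² / E
  red: (112 − 108.5)² / 108.5 = 0.1129
  pink: (209 − 217)² / 217 = 0.2949
  white: (113 − 108.5)² / 108.5 = 0.1866
χ² = 0.1129 + 0.2949 + 0.1866 = 0.5944 ≈ 0.594
Degrees of freedom = 3 − 1 = 2; critical value at α = 0.05 is 5.991.
Since 0.594 < 5.991, we fail to reject the null hypothesis — the data are consistent with the 1:2:1 ratio.

0.594; consistent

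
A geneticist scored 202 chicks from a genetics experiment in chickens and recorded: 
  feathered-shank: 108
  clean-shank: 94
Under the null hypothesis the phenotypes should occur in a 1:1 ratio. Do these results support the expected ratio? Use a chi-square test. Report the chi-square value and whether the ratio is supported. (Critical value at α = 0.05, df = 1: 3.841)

Total ratio parts = 2. Expected numbers out of 202:
  feathered-shank: 202 × 1/2 = 101
  clean-shank: 202 × 1/2 = 101
χ² = Σ (O − E)² / E
  feathered-shank: (108 − 101)² / 101 = 0.4851
  clean-shank: (94 − 101)² / 101 = 0.4851
χ² = 0.4851 + 0.4851 = 0.9702 ≈ 0.970
Degrees of freedom = 2 − 1 = 1; critical value at α = 0.05 is 3.841.
Since 0.970 < 3.841, we fail to reject the null hypothesis — the data are consistent with the 1:1 ratio.

0.970; consistent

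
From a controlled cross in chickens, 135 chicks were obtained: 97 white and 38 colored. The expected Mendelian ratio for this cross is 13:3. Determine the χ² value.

7.827

Expected counts for N = 135 under a 13:3 ratio (total parts = 16):
  white: 135 × 13/16 = 109.6875
  colored: 135 × 3/16 = 25.3125
χ² = Σ (O − E)² / E
  white: (97 − 109.6875)² / 109.6875 = 1.4676
  colored: (38 − 25.3125)² / 25.3125 = 6.3594
χ² = 1.4676 + 6.3594 = 7.827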